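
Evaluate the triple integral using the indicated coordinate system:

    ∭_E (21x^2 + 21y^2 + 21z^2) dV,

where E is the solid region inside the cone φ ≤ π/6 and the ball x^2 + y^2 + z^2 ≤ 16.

In spherical coordinates, x = ρ sin(φ) cos(θ), y = ρ sin(φ) sin(θ), z = ρ cos(φ), and dV = ρ^2 sin(φ) dρ dφ dθ.

The integrand becomes 21ρ^2, so

    ∭_E (21x^2 + 21y^2 + 21z^2) dV = ∫_{0}^{2π} ∫_{0}^{π/6} ∫_{0}^{4} (21ρ^2) · ρ^2 sin(φ) dρ dφ dθ.

Inner (ρ): 21504sin(φ)/5.
Middle (φ): 21504/5 - 10752sqrt(3)/5.
Outer (θ): 21504π (2 - sqrt(3))/5.

Therefore the triple integral equals 21504π (2 - sqrt(3))/5.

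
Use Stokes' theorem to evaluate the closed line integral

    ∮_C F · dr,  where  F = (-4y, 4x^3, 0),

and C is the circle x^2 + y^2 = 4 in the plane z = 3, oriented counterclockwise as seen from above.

Let S be the flat disk x^2 + y^2 ≤ 4 in the plane z = 3, with upward unit normal n̂ = ẑ. By Stokes' theorem,

    ∮_C F · dr = ∬_S (∇ × F) · n̂ dS = ∬_D (curl F)_z dA,

where D is the disk x^2 + y^2 ≤ 4.

Compute the curl of F = (-4y, 4x^3, 0):
    (∇ × F)_x = ∂F_z/∂y - ∂F_y/∂z = 0,
    (∇ × F)_y = ∂F_x/∂z - ∂F_z/∂x = 0,
    (∇ × F)_z = ∂F_y/∂x - ∂F_x/∂y = 12x^2 + 4.

On z = 3, (curl F)_z = 12x^2 + 4.

Convert to polar (x = r cos θ, y = r sin θ, dA = r dr dθ); the integrand becomes 12r^2cos(θ)^2 + 4, so

    ∬_D (curl F)_z dA = ∫_0^{2π} ∫_0^{2} (12r^2cos(θ)^2 + 4) · r dr dθ.

Inner (r from 0 to 2): 48cos(θ)^2 + 8.
Outer (θ from 0 to 2π): 64π.

Therefore ∮_C F · dr = 64π.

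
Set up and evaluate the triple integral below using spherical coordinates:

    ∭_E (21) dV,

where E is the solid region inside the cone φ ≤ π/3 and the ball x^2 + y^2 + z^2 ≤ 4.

In spherical coordinates, x = ρ sin(φ) cos(θ), y = ρ sin(φ) sin(θ), z = ρ cos(φ), and dV = ρ^2 sin(φ) dρ dφ dθ.

The integrand becomes 21, so

    ∭_E (21) dV = ∫_{0}^{2π} ∫_{0}^{π/3} ∫_{0}^{2} (21) · ρ^2 sin(φ) dρ dφ dθ.

Inner (ρ): 56sin(φ).
Middle (φ): 28.
Outer (θ): 56π.

Therefore the triple integral equals 56π.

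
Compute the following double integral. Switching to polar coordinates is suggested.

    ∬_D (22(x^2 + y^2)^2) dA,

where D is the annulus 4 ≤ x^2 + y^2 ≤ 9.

The region D is 2 ≤ r ≤ 3, 0 ≤ θ ≤ 2π in polar coordinates, where x = r cos(θ), y = r sin(θ), and dA = r dr dθ.

Under the substitution, the integrand becomes 22r^4, so

    ∬_D (22(x^2 + y^2)^2) dA = ∫_{0}^{2π} ∫_{2}^{3} (22r^4) · r dr dθ.

Inner integral (in r): ∫_{2}^{3} (22r^4) · r dr = 7315/3.

Outer integral (in θ): ∫_{0}^{2π} (7315/3) dθ = 14630π/3.

Therefore ∬_D (22(x^2 + y^2)^2) dA = 14630π/3.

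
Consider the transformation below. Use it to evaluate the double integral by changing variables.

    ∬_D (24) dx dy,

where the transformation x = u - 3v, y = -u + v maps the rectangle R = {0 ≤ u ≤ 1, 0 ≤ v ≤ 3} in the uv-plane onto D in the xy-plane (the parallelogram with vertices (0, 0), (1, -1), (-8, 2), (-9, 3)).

Compute the Jacobian determinant of (x, y) with respect to (u, v):

    ∂(x,y)/∂(u,v) = | 1  -3 | = (1)(1) - (-3)(-1) = -2.
                   | -1  1 |

Its absolute value is |J| = 2 (the area scaling factor).

Substituting x = u - 3v, y = -u + v into the integrand,

    24 → 24,

so the integral becomes

    ∬_R (24) · |J| du dv = ∫_0^1 ∫_0^3 (48) dv du.

Inner (v): 144.
Outer (u): 144.

Therefore ∬_D (24) dx dy = 144.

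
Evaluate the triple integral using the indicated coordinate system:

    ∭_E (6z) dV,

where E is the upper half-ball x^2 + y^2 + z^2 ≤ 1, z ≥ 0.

In spherical coordinates, x = ρ sin(φ) cos(θ), y = ρ sin(φ) sin(θ), z = ρ cos(φ), and dV = ρ^2 sin(φ) dρ dφ dθ.

The integrand becomes 6ρ cos(φ), so

    ∭_E (6z) dV = ∫_{0}^{2π} ∫_{0}^{π/2} ∫_{0}^{1} (6ρ cos(φ)) · ρ^2 sin(φ) dρ dφ dθ.

Inner (ρ): 3sin(2φ)/4.
Middle (φ): 3/4.
Outer (θ): 3π/2.

Therefore the triple integral equals 3π/2.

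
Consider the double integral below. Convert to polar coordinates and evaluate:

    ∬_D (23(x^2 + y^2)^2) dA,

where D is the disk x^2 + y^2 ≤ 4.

The region D is 0 ≤ r ≤ 2, 0 ≤ θ ≤ 2π in polar coordinates, where x = r cos(θ), y = r sin(θ), and dA = r dr dθ.

Under the substitution, the integrand becomes 23r^4, so

    ∬_D (23(x^2 + y^2)^2) dA = ∫_{0}^{2π} ∫_{0}^{2} (23r^4) · r dr dθ.

Inner integral (in r): ∫_{0}^{2} (23r^4) · r dr = 736/3.

Outer integral (in θ): ∫_{0}^{2π} (736/3) dθ = 1472π/3.

Therefore ∬_D (23(x^2 + y^2)^2) dA = 1472π/3.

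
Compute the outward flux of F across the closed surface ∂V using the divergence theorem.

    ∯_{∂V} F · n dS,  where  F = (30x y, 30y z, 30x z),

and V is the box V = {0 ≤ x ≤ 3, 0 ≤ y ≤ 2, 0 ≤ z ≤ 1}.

By the divergence theorem,

    ∯_{∂V} F · n dS = ∭_V (∇ · F) dV.

Compute the divergence:
    ∇ · F = ∂F_x/∂x + ∂F_y/∂y + ∂F_z/∂z = 30y + 30z + 30x = 30x + 30y + 30z.

V is a rectangular box, so dV = dx dy dz with 0 ≤ x ≤ 3, 0 ≤ y ≤ 2, 0 ≤ z ≤ 1.

Integrate (30x + 30y + 30z) over V as an iterated integral:

    ∭_V (∇·F) dV = ∫_0^{3} ∫_0^{2} ∫_0^{1} (30x + 30y + 30z) dz dy dx.

Inner (z from 0 to 1): 30x + 30y + 15.
Middle (y from 0 to 2): 60x + 90.
Outer (x from 0 to 3): 540.

Therefore ∯_{∂V} F · n dS = 540.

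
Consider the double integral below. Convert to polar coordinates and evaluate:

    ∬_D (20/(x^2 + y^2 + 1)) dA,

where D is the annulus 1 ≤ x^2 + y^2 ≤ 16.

The region D is 1 ≤ r ≤ 4, 0 ≤ θ ≤ 2π in polar coordinates, where x = r cos(θ), y = r sin(θ), and dA = r dr dθ.

Under the substitution, the integrand becomes 20/(r^2 + 1), so

    ∬_D (20/(x^2 + y^2 + 1)) dA = ∫_{0}^{2π} ∫_{1}^{4} (20/(r^2 + 1)) · r dr dθ.

Inner integral (in r): ∫_{1}^{4} (20/(r^2 + 1)) · r dr = log(2015993900449/1024).

Outer integral (in θ): ∫_{0}^{2π} (log(2015993900449/1024)) dθ = log((2015993900449/1024)^(2π)).

Therefore ∬_D (20/(x^2 + y^2 + 1)) dA = log((2015993900449/1024)^(2π)).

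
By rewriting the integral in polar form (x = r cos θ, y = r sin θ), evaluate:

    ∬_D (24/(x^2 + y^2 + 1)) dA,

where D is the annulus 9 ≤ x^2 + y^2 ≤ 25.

The region D is 3 ≤ r ≤ 5, 0 ≤ θ ≤ 2π in polar coordinates, where x = r cos(θ), y = r sin(θ), and dA = r dr dθ.

Under the substitution, the integrand becomes 24/(r^2 + 1), so

    ∬_D (24/(x^2 + y^2 + 1)) dA = ∫_{0}^{2π} ∫_{3}^{5} (24/(r^2 + 1)) · r dr dθ.

Inner integral (in r): ∫_{3}^{5} (24/(r^2 + 1)) · r dr = log(23298085122481/244140625).

Outer integral (in θ): ∫_{0}^{2π} (log(23298085122481/244140625)) dθ = log((23298085122481/244140625)^(2π)).

Therefore ∬_D (24/(x^2 + y^2 + 1)) dA = log((23298085122481/244140625)^(2π)).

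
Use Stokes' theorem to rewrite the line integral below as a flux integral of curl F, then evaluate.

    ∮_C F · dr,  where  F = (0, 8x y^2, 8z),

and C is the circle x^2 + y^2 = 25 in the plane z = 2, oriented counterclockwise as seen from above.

Let S be the flat disk x^2 + y^2 ≤ 25 in the plane z = 2, with upward unit normal n̂ = ẑ. By Stokes' theorem,

    ∮_C F · dr = ∬_S (∇ × F) · n̂ dS = ∬_D (curl F)_z dA,

where D is the disk x^2 + y^2 ≤ 25.

Compute the curl of F = (0, 8x y^2, 8z):
    (∇ × F)_x = ∂F_z/∂y - ∂F_y/∂z = 0,
    (∇ × F)_y = ∂F_x/∂z - ∂F_z/∂x = 0,
    (∇ × F)_z = ∂F_y/∂x - ∂F_x/∂y = 8y^2.

On z = 2, (curl F)_z = 8y^2.

Convert to polar (x = r cos θ, y = r sin θ, dA = r dr dθ); the integrand becomes 8r^2sin(θ)^2, so

    ∬_D (curl F)_z dA = ∫_0^{2π} ∫_0^{5} (8r^2sin(θ)^2) · r dr dθ.

Inner (r from 0 to 5): 1250sin(θ)^2.
Outer (θ from 0 to 2π): 1250π.

Therefore ∮_C F · dr = 1250π.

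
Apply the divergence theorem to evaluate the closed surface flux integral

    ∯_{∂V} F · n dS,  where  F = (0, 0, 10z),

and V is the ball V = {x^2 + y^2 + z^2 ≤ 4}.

By the divergence theorem,

    ∯_{∂V} F · n dS = ∭_V (∇ · F) dV.

Compute the divergence:
    ∇ · F = ∂F_x/∂x + ∂F_y/∂y + ∂F_z/∂z = 0 + 0 + 10 = 10.

In spherical coordinates, x = ρ sin(φ) cos(θ), y = ρ sin(φ) sin(θ), z = ρ cos(φ), dV = ρ^2 sin(φ) dρ dφ dθ, with 0 ≤ ρ ≤ 2, 0 ≤ φ ≤ π, 0 ≤ θ ≤ 2π.

The integrand, after substitution and multiplying by the volume element, becomes (10) · ρ^2 sin(φ), so

    ∭_V (∇·F) dV = ∫_0^{2π} ∫_0^{π} ∫_0^{2} (10) · ρ^2 sin(φ) dρ dφ dθ.

Inner (ρ from 0 to 2): 80sin(φ)/3.
Middle (φ from 0 to π): 160/3.
Outer (θ from 0 to 2π): 320π/3.

Therefore ∯_{∂V} F · n dS = 320π/3.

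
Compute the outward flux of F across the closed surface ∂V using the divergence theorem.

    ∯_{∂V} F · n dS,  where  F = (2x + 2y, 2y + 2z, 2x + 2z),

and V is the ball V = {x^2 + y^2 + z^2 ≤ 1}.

By the divergence theorem,

    ∯_{∂V} F · n dS = ∭_V (∇ · F) dV.

Compute the divergence:
    ∇ · F = ∂F_x/∂x + ∂F_y/∂y + ∂F_z/∂z = 2 + 2 + 2 = 6.

In spherical coordinates, x = ρ sin(φ) cos(θ), y = ρ sin(φ) sin(θ), z = ρ cos(φ), dV = ρ^2 sin(φ) dρ dφ dθ, with 0 ≤ ρ ≤ 1, 0 ≤ φ ≤ π, 0 ≤ θ ≤ 2π.

The integrand, after substitution and multiplying by the volume element, becomes (6) · ρ^2 sin(φ), so

    ∭_V (∇·F) dV = ∫_0^{2π} ∫_0^{π} ∫_0^{1} (6) · ρ^2 sin(φ) dρ dφ dθ.

Inner (ρ from 0 to 1): 2sin(φ).
Middle (φ from 0 to π): 4.
Outer (θ from 0 to 2π): 8π.

Therefore ∯_{∂V} F · n dS = 8π.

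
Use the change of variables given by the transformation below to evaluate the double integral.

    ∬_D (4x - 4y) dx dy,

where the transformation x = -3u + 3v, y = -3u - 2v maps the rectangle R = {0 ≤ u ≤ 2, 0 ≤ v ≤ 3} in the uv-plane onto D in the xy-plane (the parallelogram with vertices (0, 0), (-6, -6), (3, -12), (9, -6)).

Compute the Jacobian determinant of (x, y) with respect to (u, v):

    ∂(x,y)/∂(u,v) = | -3  3 | = (-3)(-2) - (3)(-3) = 15.
                   | -3  -2 |

Its absolute value is |J| = 15 (the area scaling factor).

Substituting x = -3u + 3v, y = -3u - 2v into the integrand,

    4x - 4y → 20v,

so the integral becomes

    ∬_R (20v) · |J| du dv = ∫_0^2 ∫_0^3 (300v) dv du.

Inner (v): 1350.
Outer (u): 2700.

Therefore ∬_D (4x - 4y) dx dy = 2700.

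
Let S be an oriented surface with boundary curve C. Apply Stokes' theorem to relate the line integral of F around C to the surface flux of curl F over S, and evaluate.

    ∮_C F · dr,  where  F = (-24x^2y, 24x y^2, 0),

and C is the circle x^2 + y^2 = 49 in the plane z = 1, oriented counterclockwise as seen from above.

Let S be the flat disk x^2 + y^2 ≤ 49 in the plane z = 1, with upward unit normal n̂ = ẑ. By Stokes' theorem,

    ∮_C F · dr = ∬_S (∇ × F) · n̂ dS = ∬_D (curl F)_z dA,

where D is the disk x^2 + y^2 ≤ 49.

Compute the curl of F = (-24x^2y, 24x y^2, 0):
    (∇ × F)_x = ∂F_z/∂y - ∂F_y/∂z = 0,
    (∇ × F)_y = ∂F_x/∂z - ∂F_z/∂x = 0,
    (∇ × F)_z = ∂F_y/∂x - ∂F_x/∂y = 24x^2 + 24y^2.

On z = 1, (curl F)_z = 24x^2 + 24y^2.

Convert to polar (x = r cos θ, y = r sin θ, dA = r dr dθ); the integrand becomes 24r^2, so

    ∬_D (curl F)_z dA = ∫_0^{2π} ∫_0^{7} (24r^2) · r dr dθ.

Inner (r from 0 to 7): 14406.
Outer (θ from 0 to 2π): 28812π.

Therefore ∮_C F · dr = 28812π.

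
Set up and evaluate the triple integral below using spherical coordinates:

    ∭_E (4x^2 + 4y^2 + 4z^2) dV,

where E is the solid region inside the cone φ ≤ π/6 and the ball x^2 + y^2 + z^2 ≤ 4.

In spherical coordinates, x = ρ sin(φ) cos(θ), y = ρ sin(φ) sin(θ), z = ρ cos(φ), and dV = ρ^2 sin(φ) dρ dφ dθ.

The integrand becomes 4ρ^2, so

    ∭_E (4x^2 + 4y^2 + 4z^2) dV = ∫_{0}^{2π} ∫_{0}^{π/6} ∫_{0}^{2} (4ρ^2) · ρ^2 sin(φ) dρ dφ dθ.

Inner (ρ): 128sin(φ)/5.
Middle (φ): 128/5 - 64sqrt(3)/5.
Outer (θ): 128π (2 - sqrt(3))/5.

Therefore the triple integral equals 128π (2 - sqrt(3))/5.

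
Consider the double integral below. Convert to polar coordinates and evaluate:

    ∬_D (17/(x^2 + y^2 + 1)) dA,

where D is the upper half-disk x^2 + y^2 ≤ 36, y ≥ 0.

The region D is 0 ≤ r ≤ 6, 0 ≤ θ ≤ π in polar coordinates, where x = r cos(θ), y = r sin(θ), and dA = r dr dθ.

Under the substitution, the integrand becomes 17/(r^2 + 1), so

    ∬_D (17/(x^2 + y^2 + 1)) dA = ∫_{0}^{π} ∫_{0}^{6} (17/(r^2 + 1)) · r dr dθ.

Inner integral (in r): ∫_{0}^{6} (17/(r^2 + 1)) · r dr = 17log(37)/2.

Outer integral (in θ): ∫_{0}^{π} (17log(37)/2) dθ = 17π log(37)/2.

Therefore ∬_D (17/(x^2 + y^2 + 1)) dA = 17π log(37)/2.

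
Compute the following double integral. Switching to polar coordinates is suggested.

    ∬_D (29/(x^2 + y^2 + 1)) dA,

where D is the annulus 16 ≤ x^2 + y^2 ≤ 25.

The region D is 4 ≤ r ≤ 5, 0 ≤ θ ≤ 2π in polar coordinates, where x = r cos(θ), y = r sin(θ), and dA = r dr dθ.

Under the substitution, the integrand becomes 29/(r^2 + 1), so

    ∬_D (29/(x^2 + y^2 + 1)) dA = ∫_{0}^{2π} ∫_{4}^{5} (29/(r^2 + 1)) · r dr dθ.

Inner integral (in r): ∫_{4}^{5} (29/(r^2 + 1)) · r dr = log(64509974703297150976sqrt(442)/2862423051509815793).

Outer integral (in θ): ∫_{0}^{2π} (log(64509974703297150976sqrt(442)/2862423051509815793)) dθ = log((64509974703297150976sqrt(442)/2862423051509815793)^(2π)).

Therefore ∬_D (29/(x^2 + y^2 + 1)) dA = log((64509974703297150976sqrt(442)/2862423051509815793)^(2π)).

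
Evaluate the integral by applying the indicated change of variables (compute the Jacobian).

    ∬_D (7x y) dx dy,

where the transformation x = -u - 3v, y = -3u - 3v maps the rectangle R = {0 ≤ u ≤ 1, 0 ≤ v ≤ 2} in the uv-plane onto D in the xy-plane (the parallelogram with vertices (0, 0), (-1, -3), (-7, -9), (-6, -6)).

Compute the Jacobian determinant of (x, y) with respect to (u, v):

    ∂(x,y)/∂(u,v) = | -1  -3 | = (-1)(-3) - (-3)(-3) = -6.
                   | -3  -3 |

Its absolute value is |J| = 6 (the area scaling factor).

Substituting x = -u - 3v, y = -3u - 3v into the integrand,

    7x y → 21u^2 + 84u v + 63v^2,

so the integral becomes

    ∬_R (21u^2 + 84u v + 63v^2) · |J| du dv = ∫_0^1 ∫_0^2 (126u^2 + 504u v + 378v^2) dv du.

Inner (v): 252u^2 + 1008u + 1008.
Outer (u): 1596.

Therefore ∬_D (7x y) dx dy = 1596.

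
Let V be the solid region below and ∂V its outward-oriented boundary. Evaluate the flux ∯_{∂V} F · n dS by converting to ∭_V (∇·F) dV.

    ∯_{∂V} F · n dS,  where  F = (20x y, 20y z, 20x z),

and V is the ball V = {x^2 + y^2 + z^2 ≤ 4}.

By the divergence theorem,

    ∯_{∂V} F · n dS = ∭_V (∇ · F) dV.

Compute the divergence:
    ∇ · F = ∂F_x/∂x + ∂F_y/∂y + ∂F_z/∂z = 20y + 20z + 20x = 20x + 20y + 20z.

In spherical coordinates, x = ρ sin(φ) cos(θ), y = ρ sin(φ) sin(θ), z = ρ cos(φ), dV = ρ^2 sin(φ) dρ dφ dθ, with 0 ≤ ρ ≤ 2, 0 ≤ φ ≤ π, 0 ≤ θ ≤ 2π.

The integrand, after substitution and multiplying by the volume element, becomes (20ρ (sqrt(2)sin(φ)sin(θ + π/4) + cos(φ))) · ρ^2 sin(φ), so

    ∭_V (∇·F) dV = ∫_0^{2π} ∫_0^{π} ∫_0^{2} (20ρ (sqrt(2)sin(φ)sin(θ + π/4) + cos(φ))) · ρ^2 sin(φ) dρ dφ dθ.

Inner (ρ from 0 to 2): 80(sqrt(2)sin(φ)sin(θ + π/4) + cos(φ))sin(φ).
Middle (φ from 0 to π): 40sqrt(2)π sin(θ + π/4).
Outer (θ from 0 to 2π): 0.

Therefore ∯_{∂V} F · n dS = 0.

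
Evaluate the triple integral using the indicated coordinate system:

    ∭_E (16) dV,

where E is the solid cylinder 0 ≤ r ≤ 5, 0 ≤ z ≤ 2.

In cylindrical coordinates, x = r cos(θ), y = r sin(θ), z = z, and dV = r dr dθ dz.

The integrand becomes 16, so

    ∭_E (16) dV = ∫_{0}^{2π} ∫_{0}^{5} ∫_{0}^{2} (16) · r dz dr dθ.

Inner (z): 32r.
Middle (r from 0 to 5): 400.
Outer (θ): 800π.

Therefore the triple integral equals 800π.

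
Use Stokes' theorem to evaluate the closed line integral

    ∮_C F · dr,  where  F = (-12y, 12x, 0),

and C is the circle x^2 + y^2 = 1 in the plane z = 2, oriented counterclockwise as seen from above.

Let S be the flat disk x^2 + y^2 ≤ 1 in the plane z = 2, with upward unit normal n̂ = ẑ. By Stokes' theorem,

    ∮_C F · dr = ∬_S (∇ × F) · n̂ dS = ∬_D (curl F)_z dA,

where D is the disk x^2 + y^2 ≤ 1.

Compute the curl of F = (-12y, 12x, 0):
    (∇ × F)_x = ∂F_z/∂y - ∂F_y/∂z = 0,
    (∇ × F)_y = ∂F_x/∂z - ∂F_z/∂x = 0,
    (∇ × F)_z = ∂F_y/∂x - ∂F_x/∂y = 24.

On z = 2, (curl F)_z = 24.

Convert to polar (x = r cos θ, y = r sin θ, dA = r dr dθ); the integrand becomes 24, so

    ∬_D (curl F)_z dA = ∫_0^{2π} ∫_0^{1} (24) · r dr dθ.

Inner (r from 0 to 1): 12.
Outer (θ from 0 to 2π): 24π.

Therefore ∮_C F · dr = 24π.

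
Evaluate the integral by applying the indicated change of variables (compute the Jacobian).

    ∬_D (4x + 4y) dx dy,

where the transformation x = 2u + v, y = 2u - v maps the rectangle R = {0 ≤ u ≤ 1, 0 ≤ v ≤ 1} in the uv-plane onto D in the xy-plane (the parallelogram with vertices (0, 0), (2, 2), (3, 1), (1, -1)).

Compute the Jacobian determinant of (x, y) with respect to (u, v):

    ∂(x,y)/∂(u,v) = | 2  1 | = (2)(-1) - (1)(2) = -4.
                   | 2  -1 |

Its absolute value is |J| = 4 (the area scaling factor).

Substituting x = 2u + v, y = 2u - v into the integrand,

    4x + 4y → 16u,

so the integral becomes

    ∬_R (16u) · |J| du dv = ∫_0^1 ∫_0^1 (64u) dv du.

Inner (v): 64u.
Outer (u): 32.

Therefore ∬_D (4x + 4y) dx dy = 32.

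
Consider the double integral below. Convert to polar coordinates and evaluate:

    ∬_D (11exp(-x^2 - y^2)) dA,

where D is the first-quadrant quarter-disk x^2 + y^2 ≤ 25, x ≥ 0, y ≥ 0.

The region D is 0 ≤ r ≤ 5, 0 ≤ θ ≤ π/2 in polar coordinates, where x = r cos(θ), y = r sin(θ), and dA = r dr dθ.

Under the substitution, the integrand becomes 11exp(-r^2), so

    ∬_D (11exp(-x^2 - y^2)) dA = ∫_{0}^{π/2} ∫_{0}^{5} (11exp(-r^2)) · r dr dθ.

Inner integral (in r): ∫_{0}^{5} (11exp(-r^2)) · r dr = 11/2 - 11exp(-25)/2.

Outer integral (in θ): ∫_{0}^{π/2} (11/2 - 11exp(-25)/2) dθ = -11π (1 - exp(25))exp(-25)/4.

Therefore ∬_D (11exp(-x^2 - y^2)) dA = -11π (1 - exp(25))exp(-25)/4.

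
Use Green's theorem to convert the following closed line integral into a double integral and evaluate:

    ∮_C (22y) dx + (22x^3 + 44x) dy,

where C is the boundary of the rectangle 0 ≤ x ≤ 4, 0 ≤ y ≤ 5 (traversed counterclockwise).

Green's theorem converts the closed line integral into a double integral over the enclosed region D:

    ∮_C P dx + Q dy = ∬_D (∂Q/∂x - ∂P/∂y) dA.

Here P = 22y, Q = 22x^3 + 44x, so

    ∂Q/∂x = 66x^2 + 44,    ∂P/∂y = 22,
    ∂Q/∂x - ∂P/∂y = 66x^2 + 22.

D is the region 0 ≤ x ≤ 4, 0 ≤ y ≤ 5. Evaluating the double integral:

    ∬_D (66x^2 + 22) dA = ∫_0^{4} ∫_0^{5} (66x^2 + 22) dy dx.

Inner (y from 0 to 5): 330x^2 + 110.
Outer (x from 0 to 4): 7480.

Therefore ∮_C P dx + Q dy = 7480.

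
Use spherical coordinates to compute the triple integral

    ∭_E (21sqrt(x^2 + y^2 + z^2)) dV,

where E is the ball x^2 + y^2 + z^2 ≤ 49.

In spherical coordinates, x = ρ sin(φ) cos(θ), y = ρ sin(φ) sin(θ), z = ρ cos(φ), and dV = ρ^2 sin(φ) dρ dφ dθ.

The integrand becomes 21ρ, so

    ∭_E (21sqrt(x^2 + y^2 + z^2)) dV = ∫_{0}^{2π} ∫_{0}^{π} ∫_{0}^{7} (21ρ) · ρ^2 sin(φ) dρ dφ dθ.

Inner (ρ): 50421sin(φ)/4.
Middle (φ): 50421/2.
Outer (θ): 50421π.

Therefore the triple integral equals 50421π.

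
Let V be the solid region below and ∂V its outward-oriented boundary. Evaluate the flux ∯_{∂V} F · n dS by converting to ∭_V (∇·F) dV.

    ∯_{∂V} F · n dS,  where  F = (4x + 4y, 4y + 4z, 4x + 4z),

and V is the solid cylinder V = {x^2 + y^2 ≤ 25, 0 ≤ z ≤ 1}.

By the divergence theorem,

    ∯_{∂V} F · n dS = ∭_V (∇ · F) dV.

Compute the divergence:
    ∇ · F = ∂F_x/∂x + ∂F_y/∂y + ∂F_z/∂z = 4 + 4 + 4 = 12.

In cylindrical coordinates, x = r cos(θ), y = r sin(θ), z = z, dV = r dr dθ dz, with 0 ≤ r ≤ 5, 0 ≤ θ ≤ 2π, 0 ≤ z ≤ 1.

The integrand, after substitution and multiplying by the volume element, becomes (12) · r, so

    ∭_V (∇·F) dV = ∫_0^{2π} ∫_0^{5} ∫_0^{1} (12) · r dz dr dθ.

Inner (z from 0 to 1): 12r.
Middle (r from 0 to 5): 150.
Outer (θ from 0 to 2π): 300π.

Therefore ∯_{∂V} F · n dS = 300π.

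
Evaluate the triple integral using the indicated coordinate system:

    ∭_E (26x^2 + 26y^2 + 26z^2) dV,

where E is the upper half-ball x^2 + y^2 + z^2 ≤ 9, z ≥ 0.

In spherical coordinates, x = ρ sin(φ) cos(θ), y = ρ sin(φ) sin(θ), z = ρ cos(φ), and dV = ρ^2 sin(φ) dρ dφ dθ.

The integrand becomes 26ρ^2, so

    ∭_E (26x^2 + 26y^2 + 26z^2) dV = ∫_{0}^{2π} ∫_{0}^{π/2} ∫_{0}^{3} (26ρ^2) · ρ^2 sin(φ) dρ dφ dθ.

Inner (ρ): 6318sin(φ)/5.
Middle (φ): 6318/5.
Outer (θ): 12636π/5.

Therefore the triple integral equals 12636π/5.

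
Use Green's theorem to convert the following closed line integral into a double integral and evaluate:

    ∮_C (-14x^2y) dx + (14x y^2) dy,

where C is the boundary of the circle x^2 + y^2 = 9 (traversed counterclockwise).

Green's theorem converts the closed line integral into a double integral over the enclosed region D:

    ∮_C P dx + Q dy = ∬_D (∂Q/∂x - ∂P/∂y) dA.

Here P = -14x^2y, Q = 14x y^2, so

    ∂Q/∂x = 14y^2,    ∂P/∂y = -14x^2,
    ∂Q/∂x - ∂P/∂y = 14x^2 + 14y^2.

D is the region x^2 + y^2 ≤ 9. Evaluating the double integral:

In polar coordinates (x = r cos θ, y = r sin θ, dA = r dr dθ) the integrand becomes 14r^2, so

    ∬_D (14x^2 + 14y^2) dA = ∫_0^{2π} ∫_0^{3} (14r^2) · r dr dθ.

Inner (r from 0 to 3): 567/2.
Outer (θ from 0 to 2π): 567π.

Therefore ∮_C P dx + Q dy = 567π.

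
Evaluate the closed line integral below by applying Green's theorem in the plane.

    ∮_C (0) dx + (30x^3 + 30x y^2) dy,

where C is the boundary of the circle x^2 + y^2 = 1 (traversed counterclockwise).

Green's theorem converts the closed line integral into a double integral over the enclosed region D:

    ∮_C P dx + Q dy = ∬_D (∂Q/∂x - ∂P/∂y) dA.

Here P = 0, Q = 30x^3 + 30x y^2, so

    ∂Q/∂x = 90x^2 + 30y^2,    ∂P/∂y = 0,
    ∂Q/∂x - ∂P/∂y = 90x^2 + 30y^2.

D is the region x^2 + y^2 ≤ 1. Evaluating the double integral:

In polar coordinates (x = r cos θ, y = r sin θ, dA = r dr dθ) the integrand becomes 30r^2(cos(2θ) + 2), so

    ∬_D (90x^2 + 30y^2) dA = ∫_0^{2π} ∫_0^{1} (30r^2(cos(2θ) + 2)) · r dr dθ.

Inner (r from 0 to 1): 45/2 - 15sin(θ)^2.
Outer (θ from 0 to 2π): 30π.

Therefore ∮_C P dx + Q dy = 30π.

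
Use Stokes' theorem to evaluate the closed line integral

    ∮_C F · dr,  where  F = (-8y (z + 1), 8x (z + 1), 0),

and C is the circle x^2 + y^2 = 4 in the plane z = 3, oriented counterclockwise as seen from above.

Let S be the flat disk x^2 + y^2 ≤ 4 in the plane z = 3, with upward unit normal n̂ = ẑ. By Stokes' theorem,

    ∮_C F · dr = ∬_S (∇ × F) · n̂ dS = ∬_D (curl F)_z dA,

where D is the disk x^2 + y^2 ≤ 4.

Compute the curl of F = (-8y (z + 1), 8x (z + 1), 0):
    (∇ × F)_x = ∂F_z/∂y - ∂F_y/∂z = -8x,
    (∇ × F)_y = ∂F_x/∂z - ∂F_z/∂x = -8y,
    (∇ × F)_z = ∂F_y/∂x - ∂F_x/∂y = 16z + 16.

On z = 3, (curl F)_z = 64.

Convert to polar (x = r cos θ, y = r sin θ, dA = r dr dθ); the integrand becomes 64, so

    ∬_D (curl F)_z dA = ∫_0^{2π} ∫_0^{2} (64) · r dr dθ.

Inner (r from 0 to 2): 128.
Outer (θ from 0 to 2π): 256π.

Therefore ∮_C F · dr = 256π.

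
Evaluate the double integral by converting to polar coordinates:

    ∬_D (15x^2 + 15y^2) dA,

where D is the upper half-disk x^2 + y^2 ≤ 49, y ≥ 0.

The region D is 0 ≤ r ≤ 7, 0 ≤ θ ≤ π in polar coordinates, where x = r cos(θ), y = r sin(θ), and dA = r dr dθ.

Under the substitution, the integrand becomes 15r^2, so

    ∬_D (15x^2 + 15y^2) dA = ∫_{0}^{π} ∫_{0}^{7} (15r^2) · r dr dθ.

Inner integral (in r): ∫_{0}^{7} (15r^2) · r dr = 36015/4.

Outer integral (in θ): ∫_{0}^{π} (36015/4) dθ = 36015π/4.

Therefore ∬_D (15x^2 + 15y^2) dA = 36015π/4.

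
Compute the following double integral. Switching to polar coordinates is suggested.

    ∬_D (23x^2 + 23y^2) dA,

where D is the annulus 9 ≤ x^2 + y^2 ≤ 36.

The region D is 3 ≤ r ≤ 6, 0 ≤ θ ≤ 2π in polar coordinates, where x = r cos(θ), y = r sin(θ), and dA = r dr dθ.

Under the substitution, the integrand becomes 23r^2, so

    ∬_D (23x^2 + 23y^2) dA = ∫_{0}^{2π} ∫_{3}^{6} (23r^2) · r dr dθ.

Inner integral (in r): ∫_{3}^{6} (23r^2) · r dr = 27945/4.

Outer integral (in θ): ∫_{0}^{2π} (27945/4) dθ = 27945π/2.

Therefore ∬_D (23x^2 + 23y^2) dA = 27945π/2.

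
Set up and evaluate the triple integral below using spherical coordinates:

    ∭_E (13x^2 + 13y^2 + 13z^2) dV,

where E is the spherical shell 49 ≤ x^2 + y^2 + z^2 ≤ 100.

In spherical coordinates, x = ρ sin(φ) cos(θ), y = ρ sin(φ) sin(θ), z = ρ cos(φ), and dV = ρ^2 sin(φ) dρ dφ dθ.

The integrand becomes 13ρ^2, so

    ∭_E (13x^2 + 13y^2 + 13z^2) dV = ∫_{0}^{2π} ∫_{0}^{π} ∫_{7}^{10} (13ρ^2) · ρ^2 sin(φ) dρ dφ dθ.

Inner (ρ): 1081509sin(φ)/5.
Middle (φ): 2163018/5.
Outer (θ): 4326036π/5.

Therefore the triple integral equals 4326036π/5.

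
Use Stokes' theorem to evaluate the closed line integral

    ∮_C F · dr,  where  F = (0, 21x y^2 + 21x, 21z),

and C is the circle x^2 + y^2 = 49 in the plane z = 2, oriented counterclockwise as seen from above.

Let S be the flat disk x^2 + y^2 ≤ 49 in the plane z = 2, with upward unit normal n̂ = ẑ. By Stokes' theorem,

    ∮_C F · dr = ∬_S (∇ × F) · n̂ dS = ∬_D (curl F)_z dA,

where D is the disk x^2 + y^2 ≤ 49.

Compute the curl of F = (0, 21x y^2 + 21x, 21z):
    (∇ × F)_x = ∂F_z/∂y - ∂F_y/∂z = 0,
    (∇ × F)_y = ∂F_x/∂z - ∂F_z/∂x = 0,
    (∇ × F)_z = ∂F_y/∂x - ∂F_x/∂y = 21y^2 + 21.

On z = 2, (curl F)_z = 21y^2 + 21.

Convert to polar (x = r cos θ, y = r sin θ, dA = r dr dθ); the integrand becomes 21r^2sin(θ)^2 + 21, so

    ∬_D (curl F)_z dA = ∫_0^{2π} ∫_0^{7} (21r^2sin(θ)^2 + 21) · r dr dθ.

Inner (r from 0 to 7): 50421sin(θ)^2/4 + 1029/2.
Outer (θ from 0 to 2π): 54537π/4.

Therefore ∮_C F · dr = 54537π/4.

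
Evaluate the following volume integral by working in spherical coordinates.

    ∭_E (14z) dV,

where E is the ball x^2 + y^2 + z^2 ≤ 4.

In spherical coordinates, x = ρ sin(φ) cos(θ), y = ρ sin(φ) sin(θ), z = ρ cos(φ), and dV = ρ^2 sin(φ) dρ dφ dθ.

The integrand becomes 14ρ cos(φ), so

    ∭_E (14z) dV = ∫_{0}^{2π} ∫_{0}^{π} ∫_{0}^{2} (14ρ cos(φ)) · ρ^2 sin(φ) dρ dφ dθ.

Inner (ρ): 28sin(2φ).
Middle (φ): 0.
Outer (θ): 0.

Therefore the triple integral equals 0.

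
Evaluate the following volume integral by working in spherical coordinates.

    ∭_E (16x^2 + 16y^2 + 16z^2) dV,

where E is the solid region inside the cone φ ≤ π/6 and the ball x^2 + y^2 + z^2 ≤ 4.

In spherical coordinates, x = ρ sin(φ) cos(θ), y = ρ sin(φ) sin(θ), z = ρ cos(φ), and dV = ρ^2 sin(φ) dρ dφ dθ.

The integrand becomes 16ρ^2, so

    ∭_E (16x^2 + 16y^2 + 16z^2) dV = ∫_{0}^{2π} ∫_{0}^{π/6} ∫_{0}^{2} (16ρ^2) · ρ^2 sin(φ) dρ dφ dθ.

Inner (ρ): 512sin(φ)/5.
Middle (φ): 512/5 - 256sqrt(3)/5.
Outer (θ): 512π (2 - sqrt(3))/5.

Therefore the triple integral equals 512π (2 - sqrt(3))/5.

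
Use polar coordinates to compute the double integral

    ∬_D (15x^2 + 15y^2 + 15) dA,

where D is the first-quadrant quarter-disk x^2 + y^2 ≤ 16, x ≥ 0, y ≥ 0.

The region D is 0 ≤ r ≤ 4, 0 ≤ θ ≤ π/2 in polar coordinates, where x = r cos(θ), y = r sin(θ), and dA = r dr dθ.

Under the substitution, the integrand becomes 15r^2 + 15, so

    ∬_D (15x^2 + 15y^2 + 15) dA = ∫_{0}^{π/2} ∫_{0}^{4} (15r^2 + 15) · r dr dθ.

Inner integral (in r): ∫_{0}^{4} (15r^2 + 15) · r dr = 1080.

Outer integral (in θ): ∫_{0}^{π/2} (1080) dθ = 540π.

Therefore ∬_D (15x^2 + 15y^2 + 15) dA = 540π.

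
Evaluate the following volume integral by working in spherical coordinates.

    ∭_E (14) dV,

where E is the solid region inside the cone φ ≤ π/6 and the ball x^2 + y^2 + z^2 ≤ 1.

In spherical coordinates, x = ρ sin(φ) cos(θ), y = ρ sin(φ) sin(θ), z = ρ cos(φ), and dV = ρ^2 sin(φ) dρ dφ dθ.

The integrand becomes 14, so

    ∭_E (14) dV = ∫_{0}^{2π} ∫_{0}^{π/6} ∫_{0}^{1} (14) · ρ^2 sin(φ) dρ dφ dθ.

Inner (ρ): 14sin(φ)/3.
Middle (φ): 14/3 - 7sqrt(3)/3.
Outer (θ): 14π (2 - sqrt(3))/3.

Therefore the triple integral equals 14π (2 - sqrt(3))/3.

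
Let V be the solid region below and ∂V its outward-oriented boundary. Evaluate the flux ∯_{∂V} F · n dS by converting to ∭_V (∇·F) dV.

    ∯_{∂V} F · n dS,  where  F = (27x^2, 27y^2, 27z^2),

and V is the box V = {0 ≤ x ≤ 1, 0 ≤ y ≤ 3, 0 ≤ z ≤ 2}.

By the divergence theorem,

    ∯_{∂V} F · n dS = ∭_V (∇ · F) dV.

Compute the divergence:
    ∇ · F = ∂F_x/∂x + ∂F_y/∂y + ∂F_z/∂z = 54x + 54y + 54z.

V is a rectangular box, so dV = dx dy dz with 0 ≤ x ≤ 1, 0 ≤ y ≤ 3, 0 ≤ z ≤ 2.

Integrate (54x + 54y + 54z) over V as an iterated integral:

    ∭_V (∇·F) dV = ∫_0^{1} ∫_0^{3} ∫_0^{2} (54x + 54y + 54z) dz dy dx.

Inner (z from 0 to 2): 108x + 108y + 108.
Middle (y from 0 to 3): 324x + 810.
Outer (x from 0 to 1): 972.

Therefore ∯_{∂V} F · n dS = 972.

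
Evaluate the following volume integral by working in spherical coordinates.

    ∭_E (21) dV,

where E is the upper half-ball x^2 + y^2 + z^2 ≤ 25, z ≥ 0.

In spherical coordinates, x = ρ sin(φ) cos(θ), y = ρ sin(φ) sin(θ), z = ρ cos(φ), and dV = ρ^2 sin(φ) dρ dφ dθ.

The integrand becomes 21, so

    ∭_E (21) dV = ∫_{0}^{2π} ∫_{0}^{π/2} ∫_{0}^{5} (21) · ρ^2 sin(φ) dρ dφ dθ.

Inner (ρ): 875sin(φ).
Middle (φ): 875.
Outer (θ): 1750π.

Therefore the triple integral equals 1750π.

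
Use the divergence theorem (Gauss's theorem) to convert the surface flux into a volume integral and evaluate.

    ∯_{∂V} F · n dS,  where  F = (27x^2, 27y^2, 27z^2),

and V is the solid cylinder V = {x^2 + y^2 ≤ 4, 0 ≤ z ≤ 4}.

By the divergence theorem,

    ∯_{∂V} F · n dS = ∭_V (∇ · F) dV.

Compute the divergence:
    ∇ · F = ∂F_x/∂x + ∂F_y/∂y + ∂F_z/∂z = 54x + 54y + 54z.

In cylindrical coordinates, x = r cos(θ), y = r sin(θ), z = z, dV = r dr dθ dz, with 0 ≤ r ≤ 2, 0 ≤ θ ≤ 2π, 0 ≤ z ≤ 4.

The integrand, after substitution and multiplying by the volume element, becomes (54sqrt(2)r sin(θ + π/4) + 54z) · r, so

    ∭_V (∇·F) dV = ∫_0^{2π} ∫_0^{2} ∫_0^{4} (54sqrt(2)r sin(θ + π/4) + 54z) · r dz dr dθ.

Inner (z from 0 to 4): 216r (sqrt(2)r sin(θ + π/4) + 2).
Middle (r from 0 to 2): 576sqrt(2)sin(θ + π/4) + 864.
Outer (θ from 0 to 2π): 1728π.

Therefore ∯_{∂V} F · n dS = 1728π.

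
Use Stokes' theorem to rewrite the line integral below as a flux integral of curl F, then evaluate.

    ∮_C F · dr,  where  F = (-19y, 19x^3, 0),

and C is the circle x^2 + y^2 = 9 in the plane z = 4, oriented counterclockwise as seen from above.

Let S be the flat disk x^2 + y^2 ≤ 9 in the plane z = 4, with upward unit normal n̂ = ẑ. By Stokes' theorem,

    ∮_C F · dr = ∬_S (∇ × F) · n̂ dS = ∬_D (curl F)_z dA,

where D is the disk x^2 + y^2 ≤ 9.

Compute the curl of F = (-19y, 19x^3, 0):
    (∇ × F)_x = ∂F_z/∂y - ∂F_y/∂z = 0,
    (∇ × F)_y = ∂F_x/∂z - ∂F_z/∂x = 0,
    (∇ × F)_z = ∂F_y/∂x - ∂F_x/∂y = 57x^2 + 19.

On z = 4, (curl F)_z = 57x^2 + 19.

Convert to polar (x = r cos θ, y = r sin θ, dA = r dr dθ); the integrand becomes 57r^2cos(θ)^2 + 19, so

    ∬_D (curl F)_z dA = ∫_0^{2π} ∫_0^{3} (57r^2cos(θ)^2 + 19) · r dr dθ.

Inner (r from 0 to 3): 4617cos(θ)^2/4 + 171/2.
Outer (θ from 0 to 2π): 5301π/4.

Therefore ∮_C F · dr = 5301π/4.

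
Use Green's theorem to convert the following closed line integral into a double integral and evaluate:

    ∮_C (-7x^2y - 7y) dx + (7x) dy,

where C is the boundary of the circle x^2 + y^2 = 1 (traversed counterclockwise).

Green's theorem converts the closed line integral into a double integral over the enclosed region D:

    ∮_C P dx + Q dy = ∬_D (∂Q/∂x - ∂P/∂y) dA.

Here P = -7x^2y - 7y, Q = 7x, so

    ∂Q/∂x = 7,    ∂P/∂y = -7x^2 - 7,
    ∂Q/∂x - ∂P/∂y = 7x^2 + 14.

D is the region x^2 + y^2 ≤ 1. Evaluating the double integral:

In polar coordinates (x = r cos θ, y = r sin θ, dA = r dr dθ) the integrand becomes 7r^2cos(θ)^2 + 14, so

    ∬_D (7x^2 + 14) dA = ∫_0^{2π} ∫_0^{1} (7r^2cos(θ)^2 + 14) · r dr dθ.

Inner (r from 0 to 1): 7cos(θ)^2/4 + 7.
Outer (θ from 0 to 2π): 63π/4.

Therefore ∮_C P dx + Q dy = 63π/4.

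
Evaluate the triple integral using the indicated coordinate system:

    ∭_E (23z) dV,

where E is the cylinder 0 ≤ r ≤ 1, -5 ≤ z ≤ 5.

In cylindrical coordinates, x = r cos(θ), y = r sin(θ), z = z, and dV = r dr dθ dz.

The integrand becomes 23z, so

    ∭_E (23z) dV = ∫_{0}^{2π} ∫_{0}^{1} ∫_{-5}^{5} (23z) · r dz dr dθ.

Inner (z): 0.
Middle (r from 0 to 1): 0.
Outer (θ): 0.

Therefore the triple integral equals 0.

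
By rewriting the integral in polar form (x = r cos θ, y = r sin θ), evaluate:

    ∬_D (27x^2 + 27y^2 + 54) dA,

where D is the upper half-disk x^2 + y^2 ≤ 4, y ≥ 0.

The region D is 0 ≤ r ≤ 2, 0 ≤ θ ≤ π in polar coordinates, where x = r cos(θ), y = r sin(θ), and dA = r dr dθ.

Under the substitution, the integrand becomes 27r^2 + 54, so

    ∬_D (27x^2 + 27y^2 + 54) dA = ∫_{0}^{π} ∫_{0}^{2} (27r^2 + 54) · r dr dθ.

Inner integral (in r): ∫_{0}^{2} (27r^2 + 54) · r dr = 216.

Outer integral (in θ): ∫_{0}^{π} (216) dθ = 216π.

Therefore ∬_D (27x^2 + 27y^2 + 54) dA = 216π.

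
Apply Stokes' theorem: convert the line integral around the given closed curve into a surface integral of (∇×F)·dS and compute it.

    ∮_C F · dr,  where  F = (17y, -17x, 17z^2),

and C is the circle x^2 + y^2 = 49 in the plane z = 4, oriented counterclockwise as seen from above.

Let S be the flat disk x^2 + y^2 ≤ 49 in the plane z = 4, with upward unit normal n̂ = ẑ. By Stokes' theorem,

    ∮_C F · dr = ∬_S (∇ × F) · n̂ dS = ∬_D (curl F)_z dA,

where D is the disk x^2 + y^2 ≤ 49.

Compute the curl of F = (17y, -17x, 17z^2):
    (∇ × F)_x = ∂F_z/∂y - ∂F_y/∂z = 0,
    (∇ × F)_y = ∂F_x/∂z - ∂F_z/∂x = 0,
    (∇ × F)_z = ∂F_y/∂x - ∂F_x/∂y = -34.

On z = 4, (curl F)_z = -34.

Convert to polar (x = r cos θ, y = r sin θ, dA = r dr dθ); the integrand becomes -34, so

    ∬_D (curl F)_z dA = ∫_0^{2π} ∫_0^{7} (-34) · r dr dθ.

Inner (r from 0 to 7): -833.
Outer (θ from 0 to 2π): -1666π.

Therefore ∮_C F · dr = -1666π.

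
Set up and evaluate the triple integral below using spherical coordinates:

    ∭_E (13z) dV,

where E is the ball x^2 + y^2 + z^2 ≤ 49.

In spherical coordinates, x = ρ sin(φ) cos(θ), y = ρ sin(φ) sin(θ), z = ρ cos(φ), and dV = ρ^2 sin(φ) dρ dφ dθ.

The integrand becomes 13ρ cos(φ), so

    ∭_E (13z) dV = ∫_{0}^{2π} ∫_{0}^{π} ∫_{0}^{7} (13ρ cos(φ)) · ρ^2 sin(φ) dρ dφ dθ.

Inner (ρ): 31213sin(2φ)/8.
Middle (φ): 0.
Outer (θ): 0.

Therefore the triple integral equals 0.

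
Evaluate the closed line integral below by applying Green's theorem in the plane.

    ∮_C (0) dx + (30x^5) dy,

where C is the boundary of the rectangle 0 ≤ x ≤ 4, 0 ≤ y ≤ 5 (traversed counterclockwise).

Green's theorem converts the closed line integral into a double integral over the enclosed region D:

    ∮_C P dx + Q dy = ∬_D (∂Q/∂x - ∂P/∂y) dA.

Here P = 0, Q = 30x^5, so

    ∂Q/∂x = 150x^4,    ∂P/∂y = 0,
    ∂Q/∂x - ∂P/∂y = 150x^4.

D is the region 0 ≤ x ≤ 4, 0 ≤ y ≤ 5. Evaluating the double integral:

    ∬_D (150x^4) dA = ∫_0^{4} ∫_0^{5} (150x^4) dy dx.

Inner (y from 0 to 5): 750x^4.
Outer (x from 0 to 4): 153600.

Therefore ∮_C P dx + Q dy = 153600.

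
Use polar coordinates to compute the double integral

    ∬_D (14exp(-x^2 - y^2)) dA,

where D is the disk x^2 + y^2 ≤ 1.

The region D is 0 ≤ r ≤ 1, 0 ≤ θ ≤ 2π in polar coordinates, where x = r cos(θ), y = r sin(θ), and dA = r dr dθ.

Under the substitution, the integrand becomes 14exp(-r^2), so

    ∬_D (14exp(-x^2 - y^2)) dA = ∫_{0}^{2π} ∫_{0}^{1} (14exp(-r^2)) · r dr dθ.

Inner integral (in r): ∫_{0}^{1} (14exp(-r^2)) · r dr = 7 - 7exp(-1).

Outer integral (in θ): ∫_{0}^{2π} (7 - 7exp(-1)) dθ = -14π exp(-1) + 14π.

Therefore ∬_D (14exp(-x^2 - y^2)) dA = -14π exp(-1) + 14π.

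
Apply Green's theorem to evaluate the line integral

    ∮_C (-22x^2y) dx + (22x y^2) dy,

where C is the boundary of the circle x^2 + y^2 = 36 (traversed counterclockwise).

Green's theorem converts the closed line integral into a double integral over the enclosed region D:

    ∮_C P dx + Q dy = ∬_D (∂Q/∂x - ∂P/∂y) dA.

Here P = -22x^2y, Q = 22x y^2, so

    ∂Q/∂x = 22y^2,    ∂P/∂y = -22x^2,
    ∂Q/∂x - ∂P/∂y = 22x^2 + 22y^2.

D is the region x^2 + y^2 ≤ 36. Evaluating the double integral:

In polar coordinates (x = r cos θ, y = r sin θ, dA = r dr dθ) the integrand becomes 22r^2, so

    ∬_D (22x^2 + 22y^2) dA = ∫_0^{2π} ∫_0^{6} (22r^2) · r dr dθ.

Inner (r from 0 to 6): 7128.
Outer (θ from 0 to 2π): 14256π.

Therefore ∮_C P dx + Q dy = 14256π.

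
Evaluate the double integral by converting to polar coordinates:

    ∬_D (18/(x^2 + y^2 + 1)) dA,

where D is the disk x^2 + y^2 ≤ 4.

The region D is 0 ≤ r ≤ 2, 0 ≤ θ ≤ 2π in polar coordinates, where x = r cos(θ), y = r sin(θ), and dA = r dr dθ.

Under the substitution, the integrand becomes 18/(r^2 + 1), so

    ∬_D (18/(x^2 + y^2 + 1)) dA = ∫_{0}^{2π} ∫_{0}^{2} (18/(r^2 + 1)) · r dr dθ.

Inner integral (in r): ∫_{0}^{2} (18/(r^2 + 1)) · r dr = log(1953125).

Outer integral (in θ): ∫_{0}^{2π} (log(1953125)) dθ = 18π log(5).

Therefore ∬_D (18/(x^2 + y^2 + 1)) dA = 18π log(5).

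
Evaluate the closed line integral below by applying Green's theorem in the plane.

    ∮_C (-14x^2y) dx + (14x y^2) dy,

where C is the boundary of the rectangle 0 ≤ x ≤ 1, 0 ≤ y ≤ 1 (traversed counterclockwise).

Green's theorem converts the closed line integral into a double integral over the enclosed region D:

    ∮_C P dx + Q dy = ∬_D (∂Q/∂x - ∂P/∂y) dA.

Here P = -14x^2y, Q = 14x y^2, so

    ∂Q/∂x = 14y^2,    ∂P/∂y = -14x^2,
    ∂Q/∂x - ∂P/∂y = 14x^2 + 14y^2.

D is the region 0 ≤ x ≤ 1, 0 ≤ y ≤ 1. Evaluating the double integral:

    ∬_D (14x^2 + 14y^2) dA = ∫_0^{1} ∫_0^{1} (14x^2 + 14y^2) dy dx.

Inner (y from 0 to 1): 14x^2 + 14/3.
Outer (x from 0 to 1): 28/3.

Therefore ∮_C P dx + Q dy = 28/3.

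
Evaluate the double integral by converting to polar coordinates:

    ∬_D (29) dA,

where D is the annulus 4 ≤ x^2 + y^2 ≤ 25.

The region D is 2 ≤ r ≤ 5, 0 ≤ θ ≤ 2π in polar coordinates, where x = r cos(θ), y = r sin(θ), and dA = r dr dθ.

Under the substitution, the integrand becomes 29, so

    ∬_D (29) dA = ∫_{0}^{2π} ∫_{2}^{5} (29) · r dr dθ.

Inner integral (in r): ∫_{2}^{5} (29) · r dr = 609/2.

Outer integral (in θ): ∫_{0}^{2π} (609/2) dθ = 609π.

Therefore ∬_D (29) dA = 609π.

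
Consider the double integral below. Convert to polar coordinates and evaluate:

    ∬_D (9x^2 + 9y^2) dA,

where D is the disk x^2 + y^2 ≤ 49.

The region D is 0 ≤ r ≤ 7, 0 ≤ θ ≤ 2π in polar coordinates, where x = r cos(θ), y = r sin(θ), and dA = r dr dθ.

Under the substitution, the integrand becomes 9r^2, so

    ∬_D (9x^2 + 9y^2) dA = ∫_{0}^{2π} ∫_{0}^{7} (9r^2) · r dr dθ.

Inner integral (in r): ∫_{0}^{7} (9r^2) · r dr = 21609/4.

Outer integral (in θ): ∫_{0}^{2π} (21609/4) dθ = 21609π/2.

Therefore ∬_D (9x^2 + 9y^2) dA = 21609π/2.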